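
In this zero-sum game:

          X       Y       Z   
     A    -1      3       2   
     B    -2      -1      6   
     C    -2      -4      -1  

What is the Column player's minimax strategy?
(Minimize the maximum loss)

Column should play X, value = -1

Work:
Column player minimizes Row's maximum payoff:
Column X: max payoff to Row = -1
Column Y: max payoff to Row = 3
Column Z: max payoff to Row = 6
Minimum is -1, achieved by column X.
Minimax strategy: X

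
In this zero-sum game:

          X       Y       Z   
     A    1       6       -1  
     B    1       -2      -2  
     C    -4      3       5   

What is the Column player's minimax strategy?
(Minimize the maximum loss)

Column should play X, value = 1

Work:
Column player minimizes Row's maximum payoff:
Column X: max payoff to Row = 1
Column Y: max payoff to Row = 6
Column Z: max payoff to Row = 5
Minimum is 1, achieved by column X.
Minimax strategy: X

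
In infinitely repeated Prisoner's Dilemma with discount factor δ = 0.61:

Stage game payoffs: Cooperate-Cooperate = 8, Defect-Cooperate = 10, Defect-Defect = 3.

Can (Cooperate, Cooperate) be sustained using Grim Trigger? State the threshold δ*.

δ* = 0.2857; since δ = 0.61 ≥ 0.2857, cooperation can be sustained

Work:
For Grim Trigger:
Cooperate forever: 8/(1-δ)
Defect then punished: 10 + 3·δ/(1-δ)
Need: 8/(1-δ) ≥ 10 + 3·δ/(1-δ)
Solving: δ ≥ (T-R)/(T-P) = (10-8)/(10-3) = 0.2857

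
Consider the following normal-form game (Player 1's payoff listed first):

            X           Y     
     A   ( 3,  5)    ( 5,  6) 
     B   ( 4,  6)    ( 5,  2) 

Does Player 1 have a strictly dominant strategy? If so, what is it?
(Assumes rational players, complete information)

No strictly dominant strategy exists for Player 1

Work:
A strategy strictly dominates another if it gives a strictly higher payoff against every opponent action. Compare each pair of P1's strategies column-by-column:
  A vs B: [3 vs 4, 5 vs 5] → A does not strictly dominate B (column X: 3 ≤ 4)
  B vs A: [4 vs 3, 5 vs 5] → B does not strictly dominate A (column Y: 5 ≤ 5)
No single strategy strictly dominates all others → no strictly dominant strategy.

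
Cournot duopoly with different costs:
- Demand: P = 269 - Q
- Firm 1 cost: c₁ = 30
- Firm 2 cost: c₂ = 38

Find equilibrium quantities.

q₁* = 82.33, q₂* = 74.33

Work:
Reaction: q₁ = (269 - 30 - q₂)/2
Reaction: q₂ = (269 - 38 - q₁)/2
Solve simultaneously:
q₁* = (269 - 2×30 + 38)/3 = 82.33
q₂* = (269 - 2×38 + 30)/3 = 74.33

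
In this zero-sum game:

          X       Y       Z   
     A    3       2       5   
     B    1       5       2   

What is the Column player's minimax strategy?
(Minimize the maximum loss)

Column should play X, value = 3

Work:
Column player minimizes Row's maximum payoff:
Column X: max payoff to Row = 3
Column Y: max payoff to Row = 5
Column Z: max payoff to Row = 5
Minimum is 3, achieved by column X.
Minimax strategy: X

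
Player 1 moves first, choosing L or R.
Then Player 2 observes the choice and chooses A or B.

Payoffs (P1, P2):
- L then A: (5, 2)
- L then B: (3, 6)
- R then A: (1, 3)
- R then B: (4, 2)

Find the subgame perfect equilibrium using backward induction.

P1 plays L, P2 plays B after L and A after R; Payoff (3, 6)

Work:
Backward induction:
After L: P2 chooses B → P1 gets 3
After R: P2 chooses A → P1 gets 1
P1 chooses L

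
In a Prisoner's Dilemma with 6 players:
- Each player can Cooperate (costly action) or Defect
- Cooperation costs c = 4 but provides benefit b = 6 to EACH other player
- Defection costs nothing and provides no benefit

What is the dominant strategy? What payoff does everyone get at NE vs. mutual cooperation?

Dominant: Defect; NE payoff = 0; Coop payoff = 26

Work:
Defect dominates (saves cost c = 4, benefit to others is external)
NE: All defect → everyone gets 0
If all cooperate: each receives (5)×6 - 4 = 26
Social dilemma: 26 > 0 but NE gives 0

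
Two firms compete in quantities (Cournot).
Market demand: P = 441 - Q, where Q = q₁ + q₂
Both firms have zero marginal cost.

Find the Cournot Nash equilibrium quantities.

q₁* = q₂* = 147.0; P* = 147.0

Work:
Profit: π_i = P·q_i = (a - q_i - q_j)·q_i
FOC: ∂π_i/∂q_i = a - 2q_i - q_j = 0
Reaction function: q_i = (441 - q_j)/2
Symmetry: q* = 441/3 = 147.0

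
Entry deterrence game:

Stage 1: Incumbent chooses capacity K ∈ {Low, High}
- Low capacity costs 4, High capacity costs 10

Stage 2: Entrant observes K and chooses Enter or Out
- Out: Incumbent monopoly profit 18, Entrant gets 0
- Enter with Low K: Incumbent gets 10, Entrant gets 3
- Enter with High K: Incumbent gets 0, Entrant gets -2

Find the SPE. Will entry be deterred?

SPE: (High, Enter|Low, Out|High); Entry deterred. Incumbent net profit = 8

Work:
After Low K: Entrant enters (3 > 0)
After High K: Entrant stays out (-2 < 0)
Incumbent: Low → 10−4=6, High → 18−10=8
Incumbent chooses High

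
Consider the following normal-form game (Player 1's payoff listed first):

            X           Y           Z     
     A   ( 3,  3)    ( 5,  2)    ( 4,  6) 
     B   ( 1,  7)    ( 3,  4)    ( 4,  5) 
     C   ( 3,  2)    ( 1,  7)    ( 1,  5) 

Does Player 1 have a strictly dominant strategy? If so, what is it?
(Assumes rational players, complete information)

No strictly dominant strategy exists for Player 1

Work:
A strategy strictly dominates another if it gives a strictly higher payoff against every opponent action. Compare each pair of P1's strategies column-by-column:
  A vs B: [3 vs 1, 5 vs 3, 4 vs 4] → A does not strictly dominate B (column Z: 4 ≤ 4)
  A vs C: [3 vs 3, 5 vs 1, 4 vs 1] → A does not strictly dominate C (column X: 3 ≤ 3)
  B vs A: [1 vs 3, 3 vs 5, 4 vs 4] → B does not strictly dominate A (column X: 1 ≤ 3)
  B vs C: [1 vs 3, 3 vs 1, 4 vs 1] → B does not strictly dominate C (column X: 1 ≤ 3)
  C vs A: [3 vs 3, 1 vs 5, 1 vs 4] → C does not strictly dominate A (column X: 3 ≤ 3)
  C vs B: [3 vs 1, 1 vs 3, 1 vs 4] → C does not strictly dominate B (column Y: 1 ≤ 3)
No single strategy strictly dominates all others → no strictly dominant strategy.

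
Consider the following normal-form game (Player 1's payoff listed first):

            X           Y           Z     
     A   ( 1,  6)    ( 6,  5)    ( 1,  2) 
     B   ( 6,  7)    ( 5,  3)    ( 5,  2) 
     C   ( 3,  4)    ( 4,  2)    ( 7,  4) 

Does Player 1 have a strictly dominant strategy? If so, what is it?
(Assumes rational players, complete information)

No strictly dominant strategy exists for Player 1

Work:
A strategy strictly dominates another if it gives a strictly higher payoff against every opponent action. Compare each pair of P1's strategies column-by-column:
  A vs B: [1 vs 6, 6 vs 5, 1 vs 5] → A does not strictly dominate B (column X: 1 ≤ 6)
  A vs C: [1 vs 3, 6 vs 4, 1 vs 7] → A does not strictly dominate C (column X: 1 ≤ 3)
  B vs A: [6 vs 1, 5 vs 6, 5 vs 1] → B does not strictly dominate A (column Y: 5 ≤ 6)
  B vs C: [6 vs 3, 5 vs 4, 5 vs 7] → B does not strictly dominate C (column Z: 5 ≤ 7)
  C vs A: [3 vs 1, 4 vs 6, 7 vs 1] → C does not strictly dominate A (column Y: 4 ≤ 6)
  C vs B: [3 vs 6, 4 vs 5, 7 vs 5] → C does not strictly dominate B (column X: 3 ≤ 6)
No single strategy strictly dominates all others → no strictly dominant strategy.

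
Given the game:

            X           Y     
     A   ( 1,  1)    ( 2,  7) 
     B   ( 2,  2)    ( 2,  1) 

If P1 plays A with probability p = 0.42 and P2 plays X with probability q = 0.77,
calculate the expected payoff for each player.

E[P1] = 1.6766, E[P2] = 2.0262

Work:
E[P1] = p·q·π₁(A,X) + p·(1-q)·π₁(A,Y) + (1-p)·q·π₁(B,X) + (1-p)·(1-q)·π₁(B,Y)
= 0.42·0.77·1 + 0.42·0.23·2 + 0.58·0.77·2 + 0.58·0.23·2
= 1.6766

E[P2] = 2.0262 (similar calculation)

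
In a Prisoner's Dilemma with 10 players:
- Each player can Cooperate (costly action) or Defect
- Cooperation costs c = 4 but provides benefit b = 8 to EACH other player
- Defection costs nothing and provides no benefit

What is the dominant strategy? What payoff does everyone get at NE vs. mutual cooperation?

Dominant: Defect; NE payoff = 0; Coop payoff = 68

Work:
Defect dominates (saves cost c = 4, benefit to others is external)
NE: All defect → everyone gets 0
If all cooperate: each receives (9)×8 - 4 = 68
Social dilemma: 68 > 0 but NE gives 0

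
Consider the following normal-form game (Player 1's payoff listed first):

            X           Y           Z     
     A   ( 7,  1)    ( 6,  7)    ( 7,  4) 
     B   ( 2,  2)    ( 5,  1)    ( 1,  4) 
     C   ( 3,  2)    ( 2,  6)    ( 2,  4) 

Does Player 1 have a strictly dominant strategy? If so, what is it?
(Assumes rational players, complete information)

Yes, Player 1's strictly dominant strategy is A

Work:
A strategy strictly dominates another if it gives a strictly higher payoff against every opponent action. Compare each pair of P1's strategies column-by-column:
  A vs B: [7 vs 2, 6 vs 5, 7 vs 1] → A strictly dominates B
  A vs C: [7 vs 3, 6 vs 2, 7 vs 2] → A strictly dominates C
  B vs A: [2 vs 7, 5 vs 6, 1 vs 7] → B does not strictly dominate A (column X: 2 ≤ 7)
  B vs C: [2 vs 3, 5 vs 2, 1 vs 2] → B does not strictly dominate C (column X: 2 ≤ 3)
  C vs A: [3 vs 7, 2 vs 6, 2 vs 7] → C does not strictly dominate A (column X: 3 ≤ 7)
  C vs B: [3 vs 2, 2 vs 5, 2 vs 1] → C does not strictly dominate B (column Y: 2 ≤ 5)
A strictly dominates every other strategy → strictly dominant.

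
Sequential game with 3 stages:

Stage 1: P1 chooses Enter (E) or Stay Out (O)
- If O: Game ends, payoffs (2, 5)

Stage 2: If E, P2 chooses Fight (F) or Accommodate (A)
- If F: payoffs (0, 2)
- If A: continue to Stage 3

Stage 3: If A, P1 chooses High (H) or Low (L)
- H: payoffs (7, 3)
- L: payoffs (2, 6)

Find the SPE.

SPE: (E, A, H); Outcome (7, 3)

Work:
Stage 3: P1 chooses H (7 vs 2)
Stage 2: P2: F->2, A->3 (anticipating H). Choose A
Stage 1: P1: O->2, E->7 (anticipating A, H). Choose E
SPE path: E -> A -> H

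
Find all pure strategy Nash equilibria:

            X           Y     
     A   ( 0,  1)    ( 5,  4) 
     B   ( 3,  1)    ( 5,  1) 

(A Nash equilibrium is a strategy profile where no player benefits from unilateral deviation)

Nash equilibrium: (A, Y), (B, X), (B, Y)

Work:
Best responses:
  P1 vs X: payoffs [0, 3] → best response B (payoff 3)
  P1 vs Y: payoffs [5, 5] → best response A/B (payoff 5)
  P2 vs A: payoffs [1, 4] → best response Y (payoff 4)
  P2 vs B: payoffs [1, 1] → best response X/Y (payoff 1)
Mutual best responses: (A,Y), (B,X), (B,Y) → Nash equilibria.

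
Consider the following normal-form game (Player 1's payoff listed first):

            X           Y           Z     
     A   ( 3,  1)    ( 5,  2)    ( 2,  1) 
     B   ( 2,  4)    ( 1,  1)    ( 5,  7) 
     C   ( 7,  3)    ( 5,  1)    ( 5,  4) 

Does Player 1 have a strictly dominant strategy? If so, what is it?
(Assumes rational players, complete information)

No strictly dominant strategy exists for Player 1

Work:
A strategy strictly dominates another if it gives a strictly higher payoff against every opponent action. Compare each pair of P1's strategies column-by-column:
  A vs B: [3 vs 2, 5 vs 1, 2 vs 5] → A does not strictly dominate B (column Z: 2 ≤ 5)
  A vs C: [3 vs 7, 5 vs 5, 2 vs 5] → A does not strictly dominate C (column X: 3 ≤ 7)
  B vs A: [2 vs 3, 1 vs 5, 5 vs 2] → B does not strictly dominate A (column X: 2 ≤ 3)
  B vs C: [2 vs 7, 1 vs 5, 5 vs 5] → B does not strictly dominate C (column X: 2 ≤ 7)
  C vs A: [7 vs 3, 5 vs 5, 5 vs 2] → C does not strictly dominate A (column Y: 5 ≤ 5)
  C vs B: [7 vs 2, 5 vs 1, 5 vs 5] → C does not strictly dominate B (column Z: 5 ≤ 5)
No single strategy strictly dominates all others → no strictly dominant strategy.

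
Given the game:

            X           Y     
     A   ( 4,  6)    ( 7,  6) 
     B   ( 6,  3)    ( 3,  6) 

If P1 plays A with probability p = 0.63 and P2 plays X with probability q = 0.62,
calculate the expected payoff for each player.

E[P1] = 5.0364, E[P2] = 5.3118

Work:
E[P1] = p·q·π₁(A,X) + p·(1-q)·π₁(A,Y) + (1-p)·q·π₁(B,X) + (1-p)·(1-q)·π₁(B,Y)
= 0.63·0.62·4 + 0.63·0.38·7 + 0.37·0.62·6 + 0.37·0.38·3
= 5.0364

E[P2] = 5.3118 (similar calculation)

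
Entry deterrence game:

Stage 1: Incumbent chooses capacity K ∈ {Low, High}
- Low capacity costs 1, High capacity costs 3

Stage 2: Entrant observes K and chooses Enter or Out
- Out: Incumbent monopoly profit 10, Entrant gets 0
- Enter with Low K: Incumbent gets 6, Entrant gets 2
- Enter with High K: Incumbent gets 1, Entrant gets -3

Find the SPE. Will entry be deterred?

SPE: (High, Enter|Low, Out|High); Entry deterred. Incumbent net profit = 7

Work:
After Low K: Entrant enters (2 > 0)
After High K: Entrant stays out (-3 < 0)
Incumbent: Low → 6−1=5, High → 10−3=7
Incumbent chooses High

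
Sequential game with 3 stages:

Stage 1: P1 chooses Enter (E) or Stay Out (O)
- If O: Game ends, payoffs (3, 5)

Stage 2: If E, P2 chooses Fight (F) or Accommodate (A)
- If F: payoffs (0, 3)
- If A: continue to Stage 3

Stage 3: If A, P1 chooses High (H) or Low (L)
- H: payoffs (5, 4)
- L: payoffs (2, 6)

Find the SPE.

SPE: (E, A, H); Outcome (5, 4)

Work:
Stage 3: P1 chooses H (5 vs 2)
Stage 2: P2: F->3, A->4 (anticipating H). Choose A
Stage 1: P1: O->3, E->5 (anticipating A, H). Choose E
SPE path: E -> A -> H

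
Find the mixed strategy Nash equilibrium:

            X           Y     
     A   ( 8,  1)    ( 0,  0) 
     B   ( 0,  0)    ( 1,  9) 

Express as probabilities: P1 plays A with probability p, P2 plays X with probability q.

p = 0.9, q = 0.1111

Work:
Find probabilities that make opponent indifferent:
P2 chooses q to make P1 indifferent between A and B
P1 chooses p to make P2 indifferent between X and Y
Mixed NE: P1 plays (A: 0.9, B: 0.1), P2 plays (X: 0.1111, Y: 0.8889)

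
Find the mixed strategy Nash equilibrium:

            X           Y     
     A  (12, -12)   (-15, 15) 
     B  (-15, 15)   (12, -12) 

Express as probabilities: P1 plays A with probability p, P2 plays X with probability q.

p = 0.5, q = 0.5

Work:
Find probabilities that make opponent indifferent:
P2 chooses q to make P1 indifferent between A and B
P1 chooses p to make P2 indifferent between X and Y
Mixed NE: P1 plays (A: 0.5, B: 0.5), P2 plays (X: 0.5, Y: 0.5)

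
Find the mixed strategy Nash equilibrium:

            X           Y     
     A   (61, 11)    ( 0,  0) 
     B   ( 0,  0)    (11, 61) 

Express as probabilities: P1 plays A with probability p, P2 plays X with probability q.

p = 0.8472, q = 0.1528

Work:
Find probabilities that make opponent indifferent:
P2 chooses q to make P1 indifferent between A and B
P1 chooses p to make P2 indifferent between X and Y
Mixed NE: P1 plays (A: 0.8472, B: 0.1528), P2 plays (X: 0.1528, Y: 0.8472)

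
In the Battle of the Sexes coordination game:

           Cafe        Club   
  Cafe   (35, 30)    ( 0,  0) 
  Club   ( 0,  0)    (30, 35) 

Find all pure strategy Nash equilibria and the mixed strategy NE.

Pure NE: (Cafe, Cafe) and (Club, Club); Mixed NE: p = 0.5385, q = 0.4615

Work:
Check pure NE:
(Cafe, Cafe): (35, 30) - no unilateral deviation beneficial
(Club, Club): (30, 35) - no unilateral deviation beneficial
Mixed NE: P1 plays Cafe with p = 0.5385, P2 plays Cafe with q = 0.4615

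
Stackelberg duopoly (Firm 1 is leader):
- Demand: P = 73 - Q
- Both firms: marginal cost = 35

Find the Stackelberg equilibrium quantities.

q₁* (leader) = 19.0, q₂* (follower) = 9.5

Work:
Follower's reaction: q₂ = (a - c - q₁)/2
Leader substitutes: π₁ = q₁·(a - q₁ - (a-c-q₁)/2 - c)
FOC: q₁* = (73 - 35)/2 = 19.00
Then: q₂* = (73 - 35 - 19.0)/2 = 9.50
Leader has first-mover advantage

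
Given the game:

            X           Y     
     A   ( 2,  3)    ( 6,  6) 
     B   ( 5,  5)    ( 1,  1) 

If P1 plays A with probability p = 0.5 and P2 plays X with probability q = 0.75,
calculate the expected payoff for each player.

E[P1] = 3.5, E[P2] = 3.875

Work:
E[P1] = p·q·π₁(A,X) + p·(1-q)·π₁(A,Y) + (1-p)·q·π₁(B,X) + (1-p)·(1-q)·π₁(B,Y)
= 0.5·0.75·2 + 0.5·0.25·6 + 0.5·0.75·5 + 0.5·0.25·1
= 3.5

E[P2] = 3.875 (similar calculation)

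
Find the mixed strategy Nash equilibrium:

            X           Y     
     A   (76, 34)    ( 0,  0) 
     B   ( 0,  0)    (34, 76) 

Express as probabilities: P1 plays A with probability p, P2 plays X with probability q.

p = 0.6909, q = 0.3091

Work:
Find probabilities that make opponent indifferent:
P2 chooses q to make P1 indifferent between A and B
P1 chooses p to make P2 indifferent between X and Y
Mixed NE: P1 plays (A: 0.6909, B: 0.3091), P2 plays (X: 0.3091, Y: 0.6909)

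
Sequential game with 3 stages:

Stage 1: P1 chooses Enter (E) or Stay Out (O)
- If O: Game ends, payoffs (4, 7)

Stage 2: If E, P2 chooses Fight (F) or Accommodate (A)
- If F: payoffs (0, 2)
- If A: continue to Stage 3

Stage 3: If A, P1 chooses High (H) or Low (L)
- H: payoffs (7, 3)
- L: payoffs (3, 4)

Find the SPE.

SPE: (E, A, H); Outcome (7, 3)

Work:
Stage 3: P1 chooses H (7 vs 3)
Stage 2: P2: F->2, A->3 (anticipating H). Choose A
Stage 1: P1: O->4, E->7 (anticipating A, H). Choose E
SPE path: E -> A -> H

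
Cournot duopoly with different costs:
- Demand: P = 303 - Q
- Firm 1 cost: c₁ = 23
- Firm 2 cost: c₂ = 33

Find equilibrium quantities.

q₁* = 96.67, q₂* = 86.67

Work:
Reaction: q₁ = (303 - 23 - q₂)/2
Reaction: q₂ = (303 - 33 - q₁)/2
Solve simultaneously:
q₁* = (303 - 2×23 + 33)/3 = 96.67
q₂* = (303 - 2×33 + 23)/3 = 86.67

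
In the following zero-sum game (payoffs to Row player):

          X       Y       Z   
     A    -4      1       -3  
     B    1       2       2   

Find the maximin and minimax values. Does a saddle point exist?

Maximin = 1, Minimax = 1, Saddle: True

Work:
Row minimums: [-4, 1] → maximin = 1
Column maximums: [1, 2, 2] → minimax = 1
Saddle point exists! Game value = 1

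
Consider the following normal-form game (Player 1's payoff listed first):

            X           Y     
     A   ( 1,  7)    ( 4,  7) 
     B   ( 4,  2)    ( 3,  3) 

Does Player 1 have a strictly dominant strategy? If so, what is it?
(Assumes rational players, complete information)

No strictly dominant strategy exists for Player 1

Work:
A strategy strictly dominates another if it gives a strictly higher payoff against every opponent action. Compare each pair of P1's strategies column-by-column:
  A vs B: [1 vs 4, 4 vs 3] → A does not strictly dominate B (column X: 1 ≤ 4)
  B vs A: [4 vs 1, 3 vs 4] → B does not strictly dominate A (column Y: 3 ≤ 4)
No single strategy strictly dominates all others → no strictly dominant strategy.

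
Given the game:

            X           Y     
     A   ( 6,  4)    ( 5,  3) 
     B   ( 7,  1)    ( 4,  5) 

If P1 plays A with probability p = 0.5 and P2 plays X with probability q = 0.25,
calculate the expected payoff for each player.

E[P1] = 5.0, E[P2] = 3.625

Work:
E[P1] = p·q·π₁(A,X) + p·(1-q)·π₁(A,Y) + (1-p)·q·π₁(B,X) + (1-p)·(1-q)·π₁(B,Y)
= 0.5·0.25·6 + 0.5·0.75·5 + 0.5·0.25·7 + 0.5·0.75·4
= 5.0

E[P2] = 3.625 (similar calculation)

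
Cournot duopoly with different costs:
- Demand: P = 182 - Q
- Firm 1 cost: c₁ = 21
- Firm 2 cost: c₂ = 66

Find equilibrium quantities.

q₁* = 68.67, q₂* = 23.67

Work:
Reaction: q₁ = (182 - 21 - q₂)/2
Reaction: q₂ = (182 - 66 - q₁)/2
Solve simultaneously:
q₁* = (182 - 2×21 + 66)/3 = 68.67
q₂* = (182 - 2×66 + 21)/3 = 23.67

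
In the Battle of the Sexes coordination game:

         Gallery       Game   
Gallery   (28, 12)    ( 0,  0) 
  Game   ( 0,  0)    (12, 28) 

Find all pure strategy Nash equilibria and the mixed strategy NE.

Pure NE: (Gallery, Gallery) and (Game, Game); Mixed NE: p = 0.7, q = 0.3

Work:
Check pure NE:
(Gallery, Gallery): (28, 12) - no unilateral deviation beneficial
(Game, Game): (12, 28) - no unilateral deviation beneficial
Mixed NE: P1 plays Gallery with p = 0.7, P2 plays Gallery with q = 0.3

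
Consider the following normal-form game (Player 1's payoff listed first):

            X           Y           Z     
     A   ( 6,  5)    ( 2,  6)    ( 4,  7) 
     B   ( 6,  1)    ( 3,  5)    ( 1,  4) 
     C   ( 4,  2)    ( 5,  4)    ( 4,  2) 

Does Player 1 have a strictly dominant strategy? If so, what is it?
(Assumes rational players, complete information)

No strictly dominant strategy exists for Player 1

Work:
A strategy strictly dominates another if it gives a strictly higher payoff against every opponent action. Compare each pair of P1's strategies column-by-column:
  A vs B: [6 vs 6, 2 vs 3, 4 vs 1] → A does not strictly dominate B (column X: 6 ≤ 6)
  A vs C: [6 vs 4, 2 vs 5, 4 vs 4] → A does not strictly dominate C (column Y: 2 ≤ 5)
  B vs A: [6 vs 6, 3 vs 2, 1 vs 4] → B does not strictly dominate A (column X: 6 ≤ 6)
  B vs C: [6 vs 4, 3 vs 5, 1 vs 4] → B does not strictly dominate C (column Y: 3 ≤ 5)
  C vs A: [4 vs 6, 5 vs 2, 4 vs 4] → C does not strictly dominate A (column X: 4 ≤ 6)
  C vs B: [4 vs 6, 5 vs 3, 4 vs 1] → C does not strictly dominate B (column X: 4 ≤ 6)
No single strategy strictly dominates all others → no strictly dominant strategy.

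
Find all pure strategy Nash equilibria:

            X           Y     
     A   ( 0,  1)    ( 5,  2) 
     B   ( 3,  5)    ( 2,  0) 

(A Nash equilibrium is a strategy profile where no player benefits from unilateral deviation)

Nash equilibrium: (A, Y), (B, X)

Work:
Best responses:
  P1 vs X: payoffs [0, 3] → best response B (payoff 3)
  P1 vs Y: payoffs [5, 2] → best response A (payoff 5)
  P2 vs A: payoffs [1, 2] → best response Y (payoff 2)
  P2 vs B: payoffs [5, 0] → best response X (payoff 5)
Mutual best responses: (A,Y), (B,X) → Nash equilibria.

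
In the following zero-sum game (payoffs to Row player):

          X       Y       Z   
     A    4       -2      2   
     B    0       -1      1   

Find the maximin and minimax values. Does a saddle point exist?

Maximin = -1, Minimax = -1, Saddle: True

Work:
Row minimums: [-2, -1] → maximin = -1
Column maximums: [4, -1, 2] → minimax = -1
Saddle point exists! Game value = -1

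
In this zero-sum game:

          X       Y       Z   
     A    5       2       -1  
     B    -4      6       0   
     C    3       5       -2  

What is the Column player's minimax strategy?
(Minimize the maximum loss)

Column should play Z, value = 0

Work:
Column player minimizes Row's maximum payoff:
Column X: max payoff to Row = 5
Column Y: max payoff to Row = 6
Column Z: max payoff to Row = 0
Minimum is 0, achieved by column Z.
Minimax strategy: Z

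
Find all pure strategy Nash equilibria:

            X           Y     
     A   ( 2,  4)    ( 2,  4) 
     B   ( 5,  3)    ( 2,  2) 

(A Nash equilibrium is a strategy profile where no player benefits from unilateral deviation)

Nash equilibrium: (A, Y), (B, X)

Work:
Best responses:
  P1 vs X: payoffs [2, 5] → best response B (payoff 5)
  P1 vs Y: payoffs [2, 2] → best response A/B (payoff 2)
  P2 vs A: payoffs [4, 4] → best response X/Y (payoff 4)
  P2 vs B: payoffs [3, 2] → best response X (payoff 3)
Mutual best responses: (A,Y), (B,X) → Nash equilibria.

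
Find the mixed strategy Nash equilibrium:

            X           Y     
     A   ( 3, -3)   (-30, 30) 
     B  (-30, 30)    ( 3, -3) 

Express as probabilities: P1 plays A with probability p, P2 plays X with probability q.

p = 0.5, q = 0.5

Work:
Find probabilities that make opponent indifferent:
P2 chooses q to make P1 indifferent between A and B
P1 chooses p to make P2 indifferent between X and Y
Mixed NE: P1 plays (A: 0.5, B: 0.5), P2 plays (X: 0.5, Y: 0.5)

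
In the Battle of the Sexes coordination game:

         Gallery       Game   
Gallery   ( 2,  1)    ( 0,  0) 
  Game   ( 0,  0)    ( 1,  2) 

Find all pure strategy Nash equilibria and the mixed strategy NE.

Pure NE: (Gallery, Gallery) and (Game, Game); Mixed NE: p = 0.6667, q = 0.3333

Work:
Check pure NE:
(Gallery, Gallery): (2, 1) - no unilateral deviation beneficial
(Game, Game): (1, 2) - no unilateral deviation beneficial
Mixed NE: P1 plays Gallery with p = 0.6667, P2 plays Gallery with q = 0.3333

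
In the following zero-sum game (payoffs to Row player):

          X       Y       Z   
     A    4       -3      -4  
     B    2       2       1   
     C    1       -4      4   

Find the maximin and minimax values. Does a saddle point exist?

Maximin = 1, Minimax = 2, Saddle: False

Work:
Row minimums: [-4, 1, -4] → maximin = 1
Column maximums: [4, 2, 4] → minimax = 2
No saddle point (maximin ≠ minimax). Mixed strategy needed.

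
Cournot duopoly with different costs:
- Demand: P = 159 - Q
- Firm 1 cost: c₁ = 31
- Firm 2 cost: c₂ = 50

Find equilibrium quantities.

q₁* = 49.0, q₂* = 30.0

Work:
Reaction: q₁ = (159 - 31 - q₂)/2
Reaction: q₂ = (159 - 50 - q₁)/2
Solve simultaneously:
q₁* = (159 - 2×31 + 50)/3 = 49.0
q₂* = (159 - 2×50 + 31)/3 = 30.0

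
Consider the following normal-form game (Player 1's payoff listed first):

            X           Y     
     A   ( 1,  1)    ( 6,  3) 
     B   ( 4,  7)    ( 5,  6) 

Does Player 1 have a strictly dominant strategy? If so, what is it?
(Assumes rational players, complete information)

No strictly dominant strategy exists for Player 1

Work:
A strategy strictly dominates another if it gives a strictly higher payoff against every opponent action. Compare each pair of P1's strategies column-by-column:
  A vs B: [1 vs 4, 6 vs 5] → A does not strictly dominate B (column X: 1 ≤ 4)
  B vs A: [4 vs 1, 5 vs 6] → B does not strictly dominate A (column Y: 5 ≤ 6)
No single strategy strictly dominates all others → no strictly dominant strategy.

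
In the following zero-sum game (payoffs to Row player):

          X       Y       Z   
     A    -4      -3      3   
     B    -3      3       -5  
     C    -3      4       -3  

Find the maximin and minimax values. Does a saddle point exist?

Maximin = -3, Minimax = -3, Saddle: True

Work:
Row minimums: [-4, -5, -3] → maximin = -3
Column maximums: [-3, 4, 3] → minimax = -3
Saddle point exists! Game value = -3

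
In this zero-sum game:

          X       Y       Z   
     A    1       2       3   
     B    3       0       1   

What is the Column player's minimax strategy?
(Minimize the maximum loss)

Column should play Y, value = 2

Work:
Column player minimizes Row's maximum payoff:
Column X: max payoff to Row = 3
Column Y: max payoff to Row = 2
Column Z: max payoff to Row = 3
Minimum is 2, achieved by column Y.
Minimax strategy: Y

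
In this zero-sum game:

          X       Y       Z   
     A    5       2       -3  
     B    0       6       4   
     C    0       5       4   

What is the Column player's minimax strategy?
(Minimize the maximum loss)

Column should play Z, value = 4

Work:
Column player minimizes Row's maximum payoff:
Column X: max payoff to Row = 5
Column Y: max payoff to Row = 6
Column Z: max payoff to Row = 4
Minimum is 4, achieved by column Z.
Minimax strategy: Z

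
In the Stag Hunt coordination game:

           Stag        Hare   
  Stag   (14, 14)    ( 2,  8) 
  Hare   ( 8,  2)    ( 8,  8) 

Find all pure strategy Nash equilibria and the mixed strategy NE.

Pure NE: (Stag, Stag) and (Hare, Hare); Mixed NE: p = 0.5, q = 0.5

Work:
Check pure NE:
(Stag, Stag): (14, 14) - no unilateral deviation beneficial
(Hare, Hare): (8, 8) - no unilateral deviation beneficial
Mixed NE: P1 plays Stag with p = 0.5, P2 plays Stag with q = 0.5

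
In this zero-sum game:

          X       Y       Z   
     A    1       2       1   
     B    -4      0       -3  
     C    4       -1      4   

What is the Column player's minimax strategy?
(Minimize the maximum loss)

Column should play Y, value = 2

Work:
Column player minimizes Row's maximum payoff:
Column X: max payoff to Row = 4
Column Y: max payoff to Row = 2
Column Z: max payoff to Row = 4
Minimum is 2, achieved by column Y.
Minimax strategy: Y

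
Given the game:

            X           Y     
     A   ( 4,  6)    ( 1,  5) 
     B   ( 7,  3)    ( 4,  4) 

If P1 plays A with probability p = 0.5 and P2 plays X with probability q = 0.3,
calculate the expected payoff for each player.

E[P1] = 3.4, E[P2] = 4.5

Work:
E[P1] = p·q·π₁(A,X) + p·(1-q)·π₁(A,Y) + (1-p)·q·π₁(B,X) + (1-p)·(1-q)·π₁(B,Y)
= 0.5·0.3·4 + 0.5·0.7·1 + 0.5·0.3·7 + 0.5·0.7·4
= 3.4

E[P2] = 4.5 (similar calculation)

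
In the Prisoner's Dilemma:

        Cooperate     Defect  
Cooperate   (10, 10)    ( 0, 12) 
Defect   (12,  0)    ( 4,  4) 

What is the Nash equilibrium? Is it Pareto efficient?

(Defect, Defect) is NE; not Pareto efficient

Work:
Defect dominates Cooperate for both players:
If P2 cooperates: Defect (12) > Cooperate (10)
If P2 defects: Defect (4) > Cooperate (0)
NE: (Defect, Defect) with payoff (4, 4)
But (Cooperate, Cooperate) = (10, 10) Pareto dominates (4, 4)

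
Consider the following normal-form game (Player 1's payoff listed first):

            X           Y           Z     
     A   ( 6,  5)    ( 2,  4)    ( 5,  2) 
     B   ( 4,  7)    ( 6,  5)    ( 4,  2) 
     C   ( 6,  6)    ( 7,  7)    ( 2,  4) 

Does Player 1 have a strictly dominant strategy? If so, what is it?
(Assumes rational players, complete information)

No strictly dominant strategy exists for Player 1

Work:
A strategy strictly dominates another if it gives a strictly higher payoff against every opponent action. Compare each pair of P1's strategies column-by-column:
  A vs B: [6 vs 4, 2 vs 6, 5 vs 4] → A does not strictly dominate B (column Y: 2 ≤ 6)
  A vs C: [6 vs 6, 2 vs 7, 5 vs 2] → A does not strictly dominate C (column X: 6 ≤ 6)
  B vs A: [4 vs 6, 6 vs 2, 4 vs 5] → B does not strictly dominate A (column X: 4 ≤ 6)
  B vs C: [4 vs 6, 6 vs 7, 4 vs 2] → B does not strictly dominate C (column X: 4 ≤ 6)
  C vs A: [6 vs 6, 7 vs 2, 2 vs 5] → C does not strictly dominate A (column X: 6 ≤ 6)
  C vs B: [6 vs 4, 7 vs 6, 2 vs 4] → C does not strictly dominate B (column Z: 2 ≤ 4)
No single strategy strictly dominates all others → no strictly dominant strategy.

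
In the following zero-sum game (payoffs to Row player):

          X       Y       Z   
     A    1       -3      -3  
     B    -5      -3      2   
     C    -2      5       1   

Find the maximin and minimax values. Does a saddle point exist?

Maximin = -2, Minimax = 1, Saddle: False

Work:
Row minimums: [-3, -5, -2] → maximin = -2
Column maximums: [1, 5, 2] → minimax = 1
No saddle point (maximin ≠ minimax). Mixed strategy needed.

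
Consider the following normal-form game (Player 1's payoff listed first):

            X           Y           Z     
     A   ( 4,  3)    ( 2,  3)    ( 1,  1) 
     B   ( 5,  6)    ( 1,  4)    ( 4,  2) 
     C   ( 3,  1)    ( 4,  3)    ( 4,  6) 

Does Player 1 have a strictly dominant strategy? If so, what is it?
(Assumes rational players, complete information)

No strictly dominant strategy exists for Player 1

Work:
A strategy strictly dominates another if it gives a strictly higher payoff against every opponent action. Compare each pair of P1's strategies column-by-column:
  A vs B: [4 vs 5, 2 vs 1, 1 vs 4] → A does not strictly dominate B (column X: 4 ≤ 5)
  A vs C: [4 vs 3, 2 vs 4, 1 vs 4] → A does not strictly dominate C (column Y: 2 ≤ 4)
  B vs A: [5 vs 4, 1 vs 2, 4 vs 1] → B does not strictly dominate A (column Y: 1 ≤ 2)
  B vs C: [5 vs 3, 1 vs 4, 4 vs 4] → B does not strictly dominate C (column Y: 1 ≤ 4)
  C vs A: [3 vs 4, 4 vs 2, 4 vs 1] → C does not strictly dominate A (column X: 3 ≤ 4)
  C vs B: [3 vs 5, 4 vs 1, 4 vs 4] → C does not strictly dominate B (column X: 3 ≤ 5)
No single strategy strictly dominates all others → no strictly dominant strategy.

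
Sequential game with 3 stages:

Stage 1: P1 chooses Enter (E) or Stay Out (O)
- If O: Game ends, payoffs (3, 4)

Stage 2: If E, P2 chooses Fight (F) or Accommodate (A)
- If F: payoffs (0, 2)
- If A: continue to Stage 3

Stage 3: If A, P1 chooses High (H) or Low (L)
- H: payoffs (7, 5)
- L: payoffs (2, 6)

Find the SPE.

SPE: (E, A, H); Outcome (7, 5)

Work:
Stage 3: P1 chooses H (7 vs 2)
Stage 2: P2: F->2, A->5 (anticipating H). Choose A
Stage 1: P1: O->3, E->7 (anticipating A, H). Choose E
SPE path: E -> A -> H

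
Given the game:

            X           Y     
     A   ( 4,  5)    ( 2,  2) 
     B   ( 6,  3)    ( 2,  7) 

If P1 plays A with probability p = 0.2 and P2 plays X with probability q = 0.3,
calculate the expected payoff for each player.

E[P1] = 3.08, E[P2] = 5.22

Work:
E[P1] = p·q·π₁(A,X) + p·(1-q)·π₁(A,Y) + (1-p)·q·π₁(B,X) + (1-p)·(1-q)·π₁(B,Y)
= 0.2·0.3·4 + 0.2·0.7·2 + 0.8·0.3·6 + 0.8·0.7·2
= 3.08

E[P2] = 5.22 (similar calculation)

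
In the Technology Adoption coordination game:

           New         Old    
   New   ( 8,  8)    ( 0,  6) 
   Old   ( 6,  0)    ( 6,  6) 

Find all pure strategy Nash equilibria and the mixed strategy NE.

Pure NE: (New, New) and (Old, Old); Mixed NE: p = 0.75, q = 0.75

Work:
Check pure NE:
(New, New): (8, 8) - no unilateral deviation beneficial
(Old, Old): (6, 6) - no unilateral deviation beneficial
Mixed NE: P1 plays New with p = 0.75, P2 plays New with q = 0.75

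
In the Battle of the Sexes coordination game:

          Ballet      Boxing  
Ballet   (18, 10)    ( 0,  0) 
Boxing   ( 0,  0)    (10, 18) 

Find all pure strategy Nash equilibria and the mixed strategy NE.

Pure NE: (Ballet, Ballet) and (Boxing, Boxing); Mixed NE: p = 0.6429, q = 0.3571

Work:
Check pure NE:
(Ballet, Ballet): (18, 10) - no unilateral deviation beneficial
(Boxing, Boxing): (10, 18) - no unilateral deviation beneficial
Mixed NE: P1 plays Ballet with p = 0.6429, P2 plays Ballet with q = 0.3571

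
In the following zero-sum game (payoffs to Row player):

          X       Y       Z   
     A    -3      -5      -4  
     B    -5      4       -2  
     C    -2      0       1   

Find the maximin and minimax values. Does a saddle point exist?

Maximin = -2, Minimax = -2, Saddle: True

Work:
Row minimums: [-5, -5, -2] → maximin = -2
Column maximums: [-2, 4, 1] → minimax = -2
Saddle point exists! Game value = -2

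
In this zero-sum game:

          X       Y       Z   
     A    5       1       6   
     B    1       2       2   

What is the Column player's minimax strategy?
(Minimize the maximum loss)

Column should play Y, value = 2

Work:
Column player minimizes Row's maximum payoff:
Column X: max payoff to Row = 5
Column Y: max payoff to Row = 2
Column Z: max payoff to Row = 6
Minimum is 2, achieved by column Y.
Minimax strategy: Y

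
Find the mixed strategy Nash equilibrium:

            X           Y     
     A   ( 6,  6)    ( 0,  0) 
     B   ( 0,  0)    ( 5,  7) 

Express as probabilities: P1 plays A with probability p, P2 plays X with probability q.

p = 0.5385, q = 0.4545

Work:
Find probabilities that make opponent indifferent:
P2 chooses q to make P1 indifferent between A and B
P1 chooses p to make P2 indifferent between X and Y
Mixed NE: P1 plays (A: 0.5385, B: 0.4615), P2 plays (X: 0.4545, Y: 0.5455)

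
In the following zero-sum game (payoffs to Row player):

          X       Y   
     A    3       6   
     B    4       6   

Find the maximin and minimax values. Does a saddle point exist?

Maximin = 4, Minimax = 4, Saddle: True

Work:
Row minimums: [3, 4] → maximin = 4
Column maximums: [4, 6] → minimax = 4
Saddle point exists! Game value = 4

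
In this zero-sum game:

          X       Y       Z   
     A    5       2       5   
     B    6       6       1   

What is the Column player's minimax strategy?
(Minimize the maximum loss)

Column should play Z, value = 5

Work:
Column player minimizes Row's maximum payoff:
Column X: max payoff to Row = 6
Column Y: max payoff to Row = 6
Column Z: max payoff to Row = 5
Minimum is 5, achieved by column Z.
Minimax strategy: Z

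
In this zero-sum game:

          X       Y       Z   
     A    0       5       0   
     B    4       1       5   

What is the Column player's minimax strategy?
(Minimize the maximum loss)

Column should play X, value = 4

Work:
Column player minimizes Row's maximum payoff:
Column X: max payoff to Row = 4
Column Y: max payoff to Row = 5
Column Z: max payoff to Row = 5
Minimum is 4, achieved by column X.
Minimax strategy: X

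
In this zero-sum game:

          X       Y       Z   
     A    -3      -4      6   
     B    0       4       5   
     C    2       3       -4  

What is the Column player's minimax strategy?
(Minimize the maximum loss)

Column should play X, value = 2

Work:
Column player minimizes Row's maximum payoff:
Column X: max payoff to Row = 2
Column Y: max payoff to Row = 4
Column Z: max payoff to Row = 6
Minimum is 2, achieved by column X.
Minimax strategy: X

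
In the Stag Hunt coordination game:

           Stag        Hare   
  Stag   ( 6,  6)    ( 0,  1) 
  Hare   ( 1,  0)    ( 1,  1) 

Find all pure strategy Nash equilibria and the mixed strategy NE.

Pure NE: (Stag, Stag) and (Hare, Hare); Mixed NE: p = 0.1667, q = 0.1667

Work:
Check pure NE:
(Stag, Stag): (6, 6) - no unilateral deviation beneficial
(Hare, Hare): (1, 1) - no unilateral deviation beneficial
Mixed NE: P1 plays Stag with p = 0.1667, P2 plays Stag with q = 0.1667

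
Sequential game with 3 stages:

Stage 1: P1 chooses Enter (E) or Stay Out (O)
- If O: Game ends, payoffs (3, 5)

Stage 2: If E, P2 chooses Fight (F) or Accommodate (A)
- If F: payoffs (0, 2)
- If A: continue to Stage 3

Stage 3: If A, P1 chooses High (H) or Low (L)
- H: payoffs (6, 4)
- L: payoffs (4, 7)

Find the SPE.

SPE: (E, A, H); Outcome (6, 4)

Work:
Stage 3: P1 chooses H (6 vs 4)
Stage 2: P2: F->2, A->4 (anticipating H). Choose A
Stage 1: P1: O->3, E->6 (anticipating A, H). Choose E
SPE path: E -> A -> H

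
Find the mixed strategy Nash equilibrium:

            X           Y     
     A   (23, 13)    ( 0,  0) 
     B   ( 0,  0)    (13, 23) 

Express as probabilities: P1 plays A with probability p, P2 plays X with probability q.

p = 0.6389, q = 0.3611

Work:
Find probabilities that make opponent indifferent:
P2 chooses q to make P1 indifferent between A and B
P1 chooses p to make P2 indifferent between X and Y
Mixed NE: P1 plays (A: 0.6389, B: 0.3611), P2 plays (X: 0.3611, Y: 0.6389)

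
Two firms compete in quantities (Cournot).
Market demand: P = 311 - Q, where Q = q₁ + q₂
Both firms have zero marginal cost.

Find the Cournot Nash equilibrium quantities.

q₁* = q₂* = 103.67; P* = 103.67

Work:
Profit: π_i = P·q_i = (a - q_i - q_j)·q_i
FOC: ∂π_i/∂q_i = a - 2q_i - q_j = 0
Reaction function: q_i = (311 - q_j)/2
Symmetry: q* = 311/3 = 103.67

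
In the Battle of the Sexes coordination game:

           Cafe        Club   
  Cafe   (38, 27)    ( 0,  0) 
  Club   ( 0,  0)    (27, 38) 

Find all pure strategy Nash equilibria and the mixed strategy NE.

Pure NE: (Cafe, Cafe) and (Club, Club); Mixed NE: p = 0.5846, q = 0.4154

Work:
Check pure NE:
(Cafe, Cafe): (38, 27) - no unilateral deviation beneficial
(Club, Club): (27, 38) - no unilateral deviation beneficial
Mixed NE: P1 plays Cafe with p = 0.5846, P2 plays Cafe with q = 0.4154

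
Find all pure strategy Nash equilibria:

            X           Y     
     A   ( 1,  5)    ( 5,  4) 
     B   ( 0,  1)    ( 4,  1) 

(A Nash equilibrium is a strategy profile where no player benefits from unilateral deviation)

Nash equilibrium: (A, X)

Work:
Best responses:
  P1 vs X: payoffs [1, 0] → best response A (payoff 1)
  P1 vs Y: payoffs [5, 4] → best response A (payoff 5)
  P2 vs A: payoffs [5, 4] → best response X (payoff 5)
  P2 vs B: payoffs [1, 1] → best response X/Y (payoff 1)
Mutual best responses: (A,X) → Nash equilibria.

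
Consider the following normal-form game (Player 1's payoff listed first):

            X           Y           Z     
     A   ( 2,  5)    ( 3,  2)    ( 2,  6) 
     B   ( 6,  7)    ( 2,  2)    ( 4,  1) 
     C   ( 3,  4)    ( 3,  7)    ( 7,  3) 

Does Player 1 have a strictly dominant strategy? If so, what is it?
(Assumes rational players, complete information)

No strictly dominant strategy exists for Player 1

Work:
A strategy strictly dominates another if it gives a strictly higher payoff against every opponent action. Compare each pair of P1's strategies column-by-column:
  A vs B: [2 vs 6, 3 vs 2, 2 vs 4] → A does not strictly dominate B (column X: 2 ≤ 6)
  A vs C: [2 vs 3, 3 vs 3, 2 vs 7] → A does not strictly dominate C (column X: 2 ≤ 3)
  B vs A: [6 vs 2, 2 vs 3, 4 vs 2] → B does not strictly dominate A (column Y: 2 ≤ 3)
  B vs C: [6 vs 3, 2 vs 3, 4 vs 7] → B does not strictly dominate C (column Y: 2 ≤ 3)
  C vs A: [3 vs 2, 3 vs 3, 7 vs 2] → C does not strictly dominate A (column Y: 3 ≤ 3)
  C vs B: [3 vs 6, 3 vs 2, 7 vs 4] → C does not strictly dominate B (column X: 3 ≤ 6)
No single strategy strictly dominates all others → no strictly dominant strategy.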